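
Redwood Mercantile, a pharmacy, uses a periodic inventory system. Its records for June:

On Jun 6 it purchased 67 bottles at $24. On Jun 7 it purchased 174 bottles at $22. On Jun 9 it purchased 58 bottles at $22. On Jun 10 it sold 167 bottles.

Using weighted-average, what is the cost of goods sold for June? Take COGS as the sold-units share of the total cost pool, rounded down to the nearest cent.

Jun 10, sell 167: 167/299 × $6,712.00 → $3,748.84
Ending inventory (cost pool remaining) = $2,963.16
Check: goods available $6,712.00 = COGS $3,748.84 + ending $2,963.16

COGS = $3,748.84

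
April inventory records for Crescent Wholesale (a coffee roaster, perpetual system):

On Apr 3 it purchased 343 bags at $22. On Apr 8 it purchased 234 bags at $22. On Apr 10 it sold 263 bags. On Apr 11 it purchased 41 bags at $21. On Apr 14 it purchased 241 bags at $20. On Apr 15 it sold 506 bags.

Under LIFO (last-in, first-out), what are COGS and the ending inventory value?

COGS = $16,395; ending inventory = $1,980

Apr 10, 263 sold [LIFO — newest first]: 234 @ $22 + 29 @ $22 = $5,786
Apr 15, 506 sold [LIFO — newest first]: 241 @ $20 + 41 @ $21 + 224 @ $22 = $10,609
Total COGS = $5,786 + $10,609 = $16,395
Ending inventory: 90 @ $22 = $1,980
Check: goods available $18,375 = COGS $16,395 + ending $1,980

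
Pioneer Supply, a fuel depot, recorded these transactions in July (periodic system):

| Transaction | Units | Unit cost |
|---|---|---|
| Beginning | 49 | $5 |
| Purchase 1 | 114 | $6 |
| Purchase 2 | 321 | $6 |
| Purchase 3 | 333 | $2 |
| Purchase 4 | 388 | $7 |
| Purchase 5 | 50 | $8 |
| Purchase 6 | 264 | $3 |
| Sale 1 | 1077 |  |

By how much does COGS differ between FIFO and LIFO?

FIFO COGS: 49 @ $5 + 114 @ $6 + 321 @ $6 + 333 @ $2 + 260 @ $7 = $5,341
LIFO COGS: 264 @ $3 + 50 @ $8 + 388 @ $7 + 333 @ $2 + 42 @ $6 = $4,826
Difference = |$5,341 − $4,826| = $515

$515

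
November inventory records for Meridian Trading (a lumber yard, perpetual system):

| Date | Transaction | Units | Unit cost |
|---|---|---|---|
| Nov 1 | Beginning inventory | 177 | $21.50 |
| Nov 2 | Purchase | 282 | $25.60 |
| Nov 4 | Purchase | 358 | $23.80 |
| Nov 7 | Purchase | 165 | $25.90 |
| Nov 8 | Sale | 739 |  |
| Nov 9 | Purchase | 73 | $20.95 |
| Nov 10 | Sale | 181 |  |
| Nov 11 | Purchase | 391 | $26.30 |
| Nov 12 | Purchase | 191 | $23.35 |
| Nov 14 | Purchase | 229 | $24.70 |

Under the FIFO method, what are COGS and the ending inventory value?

COGS = $22,212.80; ending inventory = $23,534.60

Nov 8, 739 sold [FIFO — oldest first]: 177 @ $21.50 + 282 @ $25.60 + 280 @ $23.80 = $17,688.70
Nov 10, 181 sold [FIFO — oldest first]: 78 @ $23.80 + 103 @ $25.90 = $4,524.10
Total COGS = $17,688.70 + $4,524.10 = $22,212.80
Ending inventory: 62 @ $25.90 + 73 @ $20.95 + 391 @ $26.30 + 191 @ $23.35 + 229 @ $24.70 = $23,534.60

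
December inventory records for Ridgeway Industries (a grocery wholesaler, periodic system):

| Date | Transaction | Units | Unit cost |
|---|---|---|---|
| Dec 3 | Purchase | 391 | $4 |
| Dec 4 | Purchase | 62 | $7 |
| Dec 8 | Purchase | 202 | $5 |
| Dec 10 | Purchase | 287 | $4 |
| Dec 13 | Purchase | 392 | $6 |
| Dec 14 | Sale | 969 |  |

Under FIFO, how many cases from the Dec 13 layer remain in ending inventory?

365

Dec 14, 969 sold [FIFO — oldest first]: 391 @ $4 + 62 @ $7 + 202 @ $5 + 287 @ $4 + 27 @ $6 = $4,318
Ending inventory: 365 @ $6 = $2,190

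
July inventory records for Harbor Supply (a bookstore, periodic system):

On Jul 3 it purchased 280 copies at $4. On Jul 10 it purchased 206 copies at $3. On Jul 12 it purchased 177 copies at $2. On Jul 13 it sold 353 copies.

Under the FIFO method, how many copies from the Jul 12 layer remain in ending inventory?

Jul 13, 353 sold [FIFO — oldest first]: 280 @ $4 + 73 @ $3 = $1,339
Ending inventory: 133 @ $3 + 177 @ $2 = $753
Check: goods available $2,092 = COGS $1,339 + ending $753

177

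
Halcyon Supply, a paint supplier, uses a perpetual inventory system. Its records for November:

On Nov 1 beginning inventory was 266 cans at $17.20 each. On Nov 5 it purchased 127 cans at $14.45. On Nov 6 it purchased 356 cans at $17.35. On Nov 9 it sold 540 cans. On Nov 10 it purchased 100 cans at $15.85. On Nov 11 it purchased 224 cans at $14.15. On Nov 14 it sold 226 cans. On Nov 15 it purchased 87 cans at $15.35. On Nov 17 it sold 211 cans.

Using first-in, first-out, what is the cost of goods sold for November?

Nov 9, 540 sold [FIFO — oldest first]: 266 @ $17.20 + 127 @ $14.45 + 147 @ $17.35 = $8,960.80
Nov 14, 226 sold [FIFO — oldest first]: 209 @ $17.35 + 17 @ $15.85 = $3,895.60
Nov 17, 211 sold [FIFO — oldest first]: 83 @ $15.85 + 128 @ $14.15 = $3,126.75
Total COGS = $8,960.80 + $3,895.60 + $3,126.75 = $15,983.15
Ending inventory: 96 @ $14.15 + 87 @ $15.35 = $2,693.85

COGS = $15,983.15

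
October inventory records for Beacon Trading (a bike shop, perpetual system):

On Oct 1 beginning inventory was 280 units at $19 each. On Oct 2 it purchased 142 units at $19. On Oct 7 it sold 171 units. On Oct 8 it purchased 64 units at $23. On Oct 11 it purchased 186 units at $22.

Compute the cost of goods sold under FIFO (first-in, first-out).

COGS = $3,249

Oct 7, 171 sold [FIFO — oldest first]: 171 @ $19 = $3,249
Ending inventory: 109 @ $19 + 142 @ $19 + 64 @ $23 + 186 @ $22 = $10,333
Check: goods available $13,582 = COGS $3,249 + ending $10,333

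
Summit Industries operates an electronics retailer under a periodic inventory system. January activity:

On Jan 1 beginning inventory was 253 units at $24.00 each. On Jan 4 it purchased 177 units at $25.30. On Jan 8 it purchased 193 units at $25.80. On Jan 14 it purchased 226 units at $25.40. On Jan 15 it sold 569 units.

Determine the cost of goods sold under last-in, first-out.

Jan 15, 569 sold [LIFO — newest first]: 226 @ $25.40 + 193 @ $25.80 + 150 @ $25.30 = $14,514.80
Ending inventory: 253 @ $24.00 + 27 @ $25.30 = $6,755.10

COGS = $14,514.80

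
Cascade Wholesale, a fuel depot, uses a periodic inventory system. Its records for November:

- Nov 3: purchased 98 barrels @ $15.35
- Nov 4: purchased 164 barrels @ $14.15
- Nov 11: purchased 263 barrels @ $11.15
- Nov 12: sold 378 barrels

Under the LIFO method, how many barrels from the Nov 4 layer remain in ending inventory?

49

Nov 12, 378 sold [LIFO — newest first]: 263 @ $11.15 + 115 @ $14.15 = $4,559.70
Ending inventory: 98 @ $15.35 + 49 @ $14.15 = $2,197.65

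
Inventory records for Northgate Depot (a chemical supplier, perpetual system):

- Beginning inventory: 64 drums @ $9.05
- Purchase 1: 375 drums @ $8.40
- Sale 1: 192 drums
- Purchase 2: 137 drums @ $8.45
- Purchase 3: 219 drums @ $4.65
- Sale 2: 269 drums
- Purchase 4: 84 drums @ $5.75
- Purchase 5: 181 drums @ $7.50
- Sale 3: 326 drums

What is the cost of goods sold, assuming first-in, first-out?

COGS = $5,868.00

Sale 1 (192) [FIFO — oldest first]: 64 @ $9.05 + 128 @ $8.40 = $1,654.40
Sale 2 (269) [FIFO — oldest first]: 247 @ $8.40 + 22 @ $8.45 = $2,260.70
Sale 3 (326) [FIFO — oldest first]: 115 @ $8.45 + 211 @ $4.65 = $1,952.90
Total COGS = $1,654.40 + $2,260.70 + $1,952.90 = $5,868.00
Ending inventory: 8 @ $4.65 + 84 @ $5.75 + 181 @ $7.50 = $1,877.70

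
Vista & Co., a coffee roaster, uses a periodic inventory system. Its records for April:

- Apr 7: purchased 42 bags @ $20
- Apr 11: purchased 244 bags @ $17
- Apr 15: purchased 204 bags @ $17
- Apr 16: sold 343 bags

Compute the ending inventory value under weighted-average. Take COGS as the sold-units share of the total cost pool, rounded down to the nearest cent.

Apr 16, sell 343: 343/490 × $8,456.00 → $5,919.20
Ending inventory (cost pool remaining) = $2,536.80
Check: goods available $8,456.00 = COGS $5,919.20 + ending $2,536.80

Ending inventory = $2,536.80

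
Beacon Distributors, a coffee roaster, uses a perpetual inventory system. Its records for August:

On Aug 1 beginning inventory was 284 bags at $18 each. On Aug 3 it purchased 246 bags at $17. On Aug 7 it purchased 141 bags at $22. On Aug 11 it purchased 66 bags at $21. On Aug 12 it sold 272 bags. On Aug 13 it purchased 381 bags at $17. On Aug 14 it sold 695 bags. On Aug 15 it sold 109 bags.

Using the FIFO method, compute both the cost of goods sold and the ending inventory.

Aug 12, 272 sold [FIFO — oldest first]: 272 @ $18 = $4,896
Aug 14, 695 sold [FIFO — oldest first]: 12 @ $18 + 246 @ $17 + 141 @ $22 + 66 @ $21 + 230 @ $17 = $12,796
Aug 15, 109 sold [FIFO — oldest first]: 109 @ $17 = $1,853
Total COGS = $4,896 + $12,796 + $1,853 = $19,545
Ending inventory: 42 @ $17 = $714
Check: goods available $20,259 = COGS $19,545 + ending $714

COGS = $19,545; ending inventory = $714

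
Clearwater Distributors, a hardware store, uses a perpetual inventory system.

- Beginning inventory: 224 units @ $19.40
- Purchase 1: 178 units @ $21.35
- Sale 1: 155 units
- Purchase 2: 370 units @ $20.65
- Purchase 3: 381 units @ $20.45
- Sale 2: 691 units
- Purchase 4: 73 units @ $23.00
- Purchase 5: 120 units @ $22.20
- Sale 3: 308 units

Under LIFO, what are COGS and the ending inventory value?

COGS = $24,196.05; ending inventory = $3,724.80

Sale 1 (155) [LIFO — newest first]: 155 @ $21.35 = $3,309.25
Sale 2 (691) [LIFO — newest first]: 381 @ $20.45 + 310 @ $20.65 = $14,192.95
Sale 3 (308) [LIFO — newest first]: 120 @ $22.20 + 73 @ $23.00 + 60 @ $20.65 + 23 @ $21.35 + 32 @ $19.40 = $6,693.85
Total COGS = $3,309.25 + $14,192.95 + $6,693.85 = $24,196.05
Ending inventory: 192 @ $19.40 = $3,724.80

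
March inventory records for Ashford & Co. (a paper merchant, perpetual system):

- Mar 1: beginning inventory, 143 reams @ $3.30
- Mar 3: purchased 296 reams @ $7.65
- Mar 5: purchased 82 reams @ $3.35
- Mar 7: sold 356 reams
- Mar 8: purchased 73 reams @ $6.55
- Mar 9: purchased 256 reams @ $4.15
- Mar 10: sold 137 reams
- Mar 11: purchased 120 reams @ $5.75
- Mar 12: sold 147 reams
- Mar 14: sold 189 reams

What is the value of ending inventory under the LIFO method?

Ending inventory = $465.30

Mar 7, 356 sold [LIFO — newest first]: 82 @ $3.35 + 274 @ $7.65 = $2,370.80
Mar 10, 137 sold [LIFO — newest first]: 137 @ $4.15 = $568.55
Mar 12, 147 sold [LIFO — newest first]: 120 @ $5.75 + 27 @ $4.15 = $802.05
Mar 14, 189 sold [LIFO — newest first]: 92 @ $4.15 + 73 @ $6.55 + 22 @ $7.65 + 2 @ $3.30 = $1,034.85
Total COGS = $2,370.80 + $568.55 + $802.05 + $1,034.85 = $4,776.25
Ending inventory: 141 @ $3.30 = $465.30
Check: goods available $5,241.55 = COGS $4,776.25 + ending $465.30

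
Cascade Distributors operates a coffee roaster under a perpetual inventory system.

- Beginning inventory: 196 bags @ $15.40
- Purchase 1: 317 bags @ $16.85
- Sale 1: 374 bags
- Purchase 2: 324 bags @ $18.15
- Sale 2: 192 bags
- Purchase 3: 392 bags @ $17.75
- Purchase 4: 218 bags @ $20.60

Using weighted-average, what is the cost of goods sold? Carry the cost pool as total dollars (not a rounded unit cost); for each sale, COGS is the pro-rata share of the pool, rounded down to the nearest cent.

After Beginning: 196 on hand, pool $3,018.40 (≈ $15.4000 each)
After Purchase 1: 513 on hand, pool $8,359.85 (≈ $16.2960 each)
Sale 1, sell 374: 374/513 × $8,359.85 → $6,094.70
After Purchase 2: 463 on hand, pool $8,145.75 (≈ $17.5934 each)
Sale 2, sell 192: 192/463 × $8,145.75 → $3,377.93
After Purchase 3: 663 on hand, pool $11,725.82 (≈ $17.6860 each)
After Purchase 4: 881 on hand, pool $16,216.62 (≈ $18.4071 each)
Total COGS = $6,094.70 + $3,377.93 = $9,472.63
Ending inventory (cost pool remaining) = $16,216.62

COGS = $9,472.63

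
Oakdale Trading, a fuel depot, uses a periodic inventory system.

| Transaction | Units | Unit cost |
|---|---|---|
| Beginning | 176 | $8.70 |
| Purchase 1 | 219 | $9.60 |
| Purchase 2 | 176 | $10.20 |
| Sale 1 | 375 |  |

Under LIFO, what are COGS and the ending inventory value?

COGS = $3,705.60; ending inventory = $1,723.20

Sale 1 (375) [LIFO — newest first]: 176 @ $10.20 + 199 @ $9.60 = $3,705.60
Ending inventory: 176 @ $8.70 + 20 @ $9.60 = $1,723.20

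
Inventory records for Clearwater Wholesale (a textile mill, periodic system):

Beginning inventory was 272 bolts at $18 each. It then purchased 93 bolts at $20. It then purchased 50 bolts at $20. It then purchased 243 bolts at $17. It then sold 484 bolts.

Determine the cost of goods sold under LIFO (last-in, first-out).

Sale 1 (484) [LIFO — newest first]: 243 @ $17 + 50 @ $20 + 93 @ $20 + 98 @ $18 = $8,755
Ending inventory: 174 @ $18 = $3,132

COGS = $8,755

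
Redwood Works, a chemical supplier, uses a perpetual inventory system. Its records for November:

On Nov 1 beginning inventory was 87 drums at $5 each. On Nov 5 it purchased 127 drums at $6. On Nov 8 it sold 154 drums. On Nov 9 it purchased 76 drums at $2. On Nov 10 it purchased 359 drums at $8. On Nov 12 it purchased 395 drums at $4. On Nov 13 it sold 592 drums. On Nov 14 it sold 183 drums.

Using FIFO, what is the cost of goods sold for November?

Nov 8, 154 sold [FIFO — oldest first]: 87 @ $5 + 67 @ $6 = $837
Nov 13, 592 sold [FIFO — oldest first]: 60 @ $6 + 76 @ $2 + 359 @ $8 + 97 @ $4 = $3,772
Nov 14, 183 sold [FIFO — oldest first]: 183 @ $4 = $732
Total COGS = $837 + $3,772 + $732 = $5,341
Ending inventory: 115 @ $4 = $460

COGS = $5,341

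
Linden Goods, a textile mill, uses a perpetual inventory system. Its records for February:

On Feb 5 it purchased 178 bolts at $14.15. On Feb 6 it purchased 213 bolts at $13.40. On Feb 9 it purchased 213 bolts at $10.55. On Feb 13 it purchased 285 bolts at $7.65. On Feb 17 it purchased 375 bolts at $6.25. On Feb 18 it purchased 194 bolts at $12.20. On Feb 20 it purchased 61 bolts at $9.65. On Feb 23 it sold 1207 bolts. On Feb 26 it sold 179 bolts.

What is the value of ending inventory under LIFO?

Ending inventory = $1,881.95

Feb 23, 1207 sold [LIFO — newest first]: 61 @ $9.65 + 194 @ $12.20 + 375 @ $6.25 + 285 @ $7.65 + 213 @ $10.55 + 79 @ $13.40 = $10,785.20
Feb 26, 179 sold [LIFO — newest first]: 134 @ $13.40 + 45 @ $14.15 = $2,432.35
Total COGS = $10,785.20 + $2,432.35 = $13,217.55
Ending inventory: 133 @ $14.15 = $1,881.95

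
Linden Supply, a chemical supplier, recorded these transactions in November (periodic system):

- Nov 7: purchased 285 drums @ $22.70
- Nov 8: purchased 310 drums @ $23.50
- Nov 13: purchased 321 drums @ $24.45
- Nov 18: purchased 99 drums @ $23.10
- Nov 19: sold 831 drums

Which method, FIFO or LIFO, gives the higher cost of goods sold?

FIFO COGS: 285 @ $22.70 + 310 @ $23.50 + 236 @ $24.45 = $19,524.70
LIFO COGS: 99 @ $23.10 + 321 @ $24.45 + 310 @ $23.50 + 101 @ $22.70 = $19,713.05

LIFO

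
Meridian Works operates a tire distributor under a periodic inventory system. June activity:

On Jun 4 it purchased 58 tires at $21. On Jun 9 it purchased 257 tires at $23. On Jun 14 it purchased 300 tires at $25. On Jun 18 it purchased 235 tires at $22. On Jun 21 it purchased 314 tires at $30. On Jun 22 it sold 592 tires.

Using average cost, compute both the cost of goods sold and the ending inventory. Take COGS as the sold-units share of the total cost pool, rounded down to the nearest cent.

COGS = $14,860.52; ending inventory = $14,358.48

Jun 22, sell 592: 592/1164 × $29,219.00 → $14,860.52
Ending inventory (cost pool remaining) = $14,358.48
Check: goods available $29,219.00 = COGS $14,860.52 + ending $14,358.48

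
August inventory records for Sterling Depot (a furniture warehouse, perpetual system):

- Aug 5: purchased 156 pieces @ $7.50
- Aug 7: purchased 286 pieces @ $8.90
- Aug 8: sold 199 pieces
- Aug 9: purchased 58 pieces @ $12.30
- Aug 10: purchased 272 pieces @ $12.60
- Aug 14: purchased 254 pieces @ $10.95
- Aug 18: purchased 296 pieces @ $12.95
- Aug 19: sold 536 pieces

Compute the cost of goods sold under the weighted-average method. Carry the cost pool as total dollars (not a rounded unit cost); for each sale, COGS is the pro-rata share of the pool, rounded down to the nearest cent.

COGS = $7,781.03

After Aug 5: 156 on hand, pool $1,170.00 (≈ $7.5000 each)
After Aug 7: 442 on hand, pool $3,715.40 (≈ $8.4059 each)
Aug 8, sell 199: 199/442 × $3,715.40 → $1,672.77
After Aug 9: 301 on hand, pool $2,756.03 (≈ $9.1562 each)
After Aug 10: 573 on hand, pool $6,183.23 (≈ $10.7910 each)
After Aug 14: 827 on hand, pool $8,964.53 (≈ $10.8398 each)
After Aug 18: 1123 on hand, pool $12,797.73 (≈ $11.3960 each)
Aug 19, sell 536: 536/1123 × $12,797.73 → $6,108.26
Total COGS = $1,672.77 + $6,108.26 = $7,781.03
Ending inventory (cost pool remaining) = $6,689.47
Check: goods available $14,470.50 = COGS $7,781.03 + ending $6,689.47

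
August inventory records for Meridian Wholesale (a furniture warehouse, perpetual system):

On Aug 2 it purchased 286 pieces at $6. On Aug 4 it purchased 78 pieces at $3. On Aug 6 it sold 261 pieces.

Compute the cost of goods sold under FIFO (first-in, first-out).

COGS = $1,566

Aug 6, 261 sold [FIFO — oldest first]: 261 @ $6 = $1,566
Ending inventory: 25 @ $6 + 78 @ $3 = $384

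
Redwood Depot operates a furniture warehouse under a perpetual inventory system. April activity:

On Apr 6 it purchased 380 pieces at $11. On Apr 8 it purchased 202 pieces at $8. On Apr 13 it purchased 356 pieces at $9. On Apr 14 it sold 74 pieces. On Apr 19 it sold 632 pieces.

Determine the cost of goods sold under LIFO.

COGS = $6,448

Apr 14, 74 sold [LIFO — newest first]: 74 @ $9 = $666
Apr 19, 632 sold [LIFO — newest first]: 282 @ $9 + 202 @ $8 + 148 @ $11 = $5,782
Total COGS = $666 + $5,782 = $6,448
Ending inventory: 232 @ $11 = $2,552
Check: goods available $9,000 = COGS $6,448 + ending $2,552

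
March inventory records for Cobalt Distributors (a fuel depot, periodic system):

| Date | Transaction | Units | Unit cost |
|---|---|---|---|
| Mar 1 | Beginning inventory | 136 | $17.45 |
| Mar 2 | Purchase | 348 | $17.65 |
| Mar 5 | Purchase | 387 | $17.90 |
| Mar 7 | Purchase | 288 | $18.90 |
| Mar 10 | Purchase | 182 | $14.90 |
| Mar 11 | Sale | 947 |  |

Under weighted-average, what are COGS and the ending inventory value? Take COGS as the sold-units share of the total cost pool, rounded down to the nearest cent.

COGS = $16,664.44; ending inventory = $6,933.26

Mar 11, sell 947: 947/1341 × $23,597.70 → $16,664.44
Ending inventory (cost pool remaining) = $6,933.26
Check: goods available $23,597.70 = COGS $16,664.44 + ending $6,933.26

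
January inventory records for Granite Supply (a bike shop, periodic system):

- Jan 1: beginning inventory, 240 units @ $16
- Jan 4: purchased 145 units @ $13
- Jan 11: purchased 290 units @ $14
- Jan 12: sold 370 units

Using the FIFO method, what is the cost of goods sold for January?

COGS = $5,530

Jan 12, 370 sold [FIFO — oldest first]: 240 @ $16 + 130 @ $13 = $5,530
Ending inventory: 15 @ $13 + 290 @ $14 = $4,255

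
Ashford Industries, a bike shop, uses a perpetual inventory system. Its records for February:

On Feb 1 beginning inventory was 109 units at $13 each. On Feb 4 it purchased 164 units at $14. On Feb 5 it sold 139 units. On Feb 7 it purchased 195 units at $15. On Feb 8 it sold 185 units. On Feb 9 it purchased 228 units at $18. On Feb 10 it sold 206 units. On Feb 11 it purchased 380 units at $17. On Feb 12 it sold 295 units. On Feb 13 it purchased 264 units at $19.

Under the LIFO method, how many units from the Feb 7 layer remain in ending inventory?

10

Feb 5, 139 sold [LIFO — newest first]: 139 @ $14 = $1,946
Feb 8, 185 sold [LIFO — newest first]: 185 @ $15 = $2,775
Feb 10, 206 sold [LIFO — newest first]: 206 @ $18 = $3,708
Feb 12, 295 sold [LIFO — newest first]: 295 @ $17 = $5,015
Total COGS = $1,946 + $2,775 + $3,708 + $5,015 = $13,444
Ending inventory: 109 @ $13 + 25 @ $14 + 10 @ $15 + 22 @ $18 + 85 @ $17 + 264 @ $19 = $8,774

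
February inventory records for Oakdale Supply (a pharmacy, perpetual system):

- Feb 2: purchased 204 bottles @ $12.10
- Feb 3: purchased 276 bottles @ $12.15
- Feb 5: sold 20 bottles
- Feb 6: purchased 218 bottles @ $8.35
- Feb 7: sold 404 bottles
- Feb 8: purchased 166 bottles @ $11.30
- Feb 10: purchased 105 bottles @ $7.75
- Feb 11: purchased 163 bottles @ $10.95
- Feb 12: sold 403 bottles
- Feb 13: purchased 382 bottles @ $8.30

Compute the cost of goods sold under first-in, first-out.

Feb 5, 20 sold [FIFO — oldest first]: 20 @ $12.10 = $242.00
Feb 7, 404 sold [FIFO — oldest first]: 184 @ $12.10 + 220 @ $12.15 = $4,899.40
Feb 12, 403 sold [FIFO — oldest first]: 56 @ $12.15 + 218 @ $8.35 + 129 @ $11.30 = $3,958.40
Total COGS = $242.00 + $4,899.40 + $3,958.40 = $9,099.80
Ending inventory: 37 @ $11.30 + 105 @ $7.75 + 163 @ $10.95 + 382 @ $8.30 = $6,187.30

COGS = $9,099.80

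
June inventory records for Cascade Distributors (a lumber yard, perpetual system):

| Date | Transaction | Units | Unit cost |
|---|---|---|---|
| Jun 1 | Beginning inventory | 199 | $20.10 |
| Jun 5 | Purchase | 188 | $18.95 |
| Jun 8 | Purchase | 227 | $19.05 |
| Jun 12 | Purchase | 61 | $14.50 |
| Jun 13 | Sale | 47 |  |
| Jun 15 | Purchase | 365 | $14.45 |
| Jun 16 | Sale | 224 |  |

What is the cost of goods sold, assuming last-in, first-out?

Jun 13, 47 sold [LIFO — newest first]: 47 @ $14.50 = $681.50
Jun 16, 224 sold [LIFO — newest first]: 224 @ $14.45 = $3,236.80
Total COGS = $681.50 + $3,236.80 = $3,918.30
Ending inventory: 199 @ $20.10 + 188 @ $18.95 + 227 @ $19.05 + 14 @ $14.50 + 141 @ $14.45 = $14,127.30
Check: goods available $18,045.60 = COGS $3,918.30 + ending $14,127.30

COGS = $3,918.30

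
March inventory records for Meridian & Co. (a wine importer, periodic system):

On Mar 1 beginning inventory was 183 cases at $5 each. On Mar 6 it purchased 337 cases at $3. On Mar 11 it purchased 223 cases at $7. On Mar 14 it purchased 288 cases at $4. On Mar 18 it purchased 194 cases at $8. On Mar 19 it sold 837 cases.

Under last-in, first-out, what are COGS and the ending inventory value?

Mar 19, 837 sold [LIFO — newest first]: 194 @ $8 + 288 @ $4 + 223 @ $7 + 132 @ $3 = $4,661
Ending inventory: 183 @ $5 + 205 @ $3 = $1,530
Check: goods available $6,191 = COGS $4,661 + ending $1,530

COGS = $4,661; ending inventory = $1,530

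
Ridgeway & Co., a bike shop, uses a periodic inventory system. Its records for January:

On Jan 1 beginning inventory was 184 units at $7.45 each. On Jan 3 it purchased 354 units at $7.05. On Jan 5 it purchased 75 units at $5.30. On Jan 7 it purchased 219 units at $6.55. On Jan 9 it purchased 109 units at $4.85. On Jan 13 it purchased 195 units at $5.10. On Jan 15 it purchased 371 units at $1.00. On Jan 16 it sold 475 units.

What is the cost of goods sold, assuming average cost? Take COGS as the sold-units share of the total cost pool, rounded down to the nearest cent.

COGS = $2,393.15

Jan 16, sell 475: 475/1507 × $7,592.60 → $2,393.15
Ending inventory (cost pool remaining) = $5,199.45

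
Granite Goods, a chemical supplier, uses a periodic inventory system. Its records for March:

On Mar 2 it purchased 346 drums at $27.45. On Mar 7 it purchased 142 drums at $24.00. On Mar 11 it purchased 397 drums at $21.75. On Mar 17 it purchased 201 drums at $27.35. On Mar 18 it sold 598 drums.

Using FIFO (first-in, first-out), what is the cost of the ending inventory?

Ending inventory = $11,739.60

Mar 18, 598 sold [FIFO — oldest first]: 346 @ $27.45 + 142 @ $24.00 + 110 @ $21.75 = $15,298.20
Ending inventory: 287 @ $21.75 + 201 @ $27.35 = $11,739.60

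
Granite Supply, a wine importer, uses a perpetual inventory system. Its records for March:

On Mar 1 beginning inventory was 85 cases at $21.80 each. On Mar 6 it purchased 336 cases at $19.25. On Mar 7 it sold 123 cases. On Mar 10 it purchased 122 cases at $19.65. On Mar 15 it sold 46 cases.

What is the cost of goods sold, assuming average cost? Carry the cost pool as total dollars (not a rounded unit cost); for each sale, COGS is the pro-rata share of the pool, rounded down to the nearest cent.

COGS = $3,338.71

After Mar 1: 85 on hand, pool $1,853.00 (≈ $21.8000 each)
After Mar 6: 421 on hand, pool $8,321.00 (≈ $19.7648 each)
Mar 7, sell 123: 123/421 × $8,321.00 → $2,431.07
After Mar 10: 420 on hand, pool $8,287.23 (≈ $19.7315 each)
Mar 15, sell 46: 46/420 × $8,287.23 → $907.64
Total COGS = $2,431.07 + $907.64 = $3,338.71
Ending inventory (cost pool remaining) = $7,379.59
Check: goods available $10,718.30 = COGS $3,338.71 + ending $7,379.59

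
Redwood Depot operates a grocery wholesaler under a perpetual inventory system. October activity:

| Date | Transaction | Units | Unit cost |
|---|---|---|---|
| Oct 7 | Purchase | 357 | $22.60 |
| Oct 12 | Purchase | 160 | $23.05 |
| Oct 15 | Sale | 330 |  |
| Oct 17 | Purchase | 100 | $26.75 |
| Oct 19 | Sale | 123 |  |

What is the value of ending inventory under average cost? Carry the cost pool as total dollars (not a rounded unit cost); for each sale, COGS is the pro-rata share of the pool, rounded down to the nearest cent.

After Oct 7: 357 on hand, pool $8,068.20 (≈ $22.6000 each)
After Oct 12: 517 on hand, pool $11,756.20 (≈ $22.7393 each)
Oct 15, sell 330: 330/517 × $11,756.20 → $7,503.95
After Oct 17: 287 on hand, pool $6,927.25 (≈ $24.1368 each)
Oct 19, sell 123: 123/287 × $6,927.25 → $2,968.82
Total COGS = $7,503.95 + $2,968.82 = $10,472.77
Ending inventory (cost pool remaining) = $3,958.43
Check: goods available $14,431.20 = COGS $10,472.77 + ending $3,958.43

Ending inventory = $3,958.43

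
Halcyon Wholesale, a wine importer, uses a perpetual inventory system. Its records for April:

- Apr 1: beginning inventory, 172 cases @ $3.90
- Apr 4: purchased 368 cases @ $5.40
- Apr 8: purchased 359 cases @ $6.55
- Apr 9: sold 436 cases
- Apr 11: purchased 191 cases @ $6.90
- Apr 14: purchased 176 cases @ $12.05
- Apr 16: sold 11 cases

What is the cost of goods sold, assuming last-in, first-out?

COGS = $2,899.80

Apr 9, 436 sold [LIFO — newest first]: 359 @ $6.55 + 77 @ $5.40 = $2,767.25
Apr 16, 11 sold [LIFO — newest first]: 11 @ $12.05 = $132.55
Total COGS = $2,767.25 + $132.55 = $2,899.80
Ending inventory: 172 @ $3.90 + 291 @ $5.40 + 191 @ $6.90 + 165 @ $12.05 = $5,548.35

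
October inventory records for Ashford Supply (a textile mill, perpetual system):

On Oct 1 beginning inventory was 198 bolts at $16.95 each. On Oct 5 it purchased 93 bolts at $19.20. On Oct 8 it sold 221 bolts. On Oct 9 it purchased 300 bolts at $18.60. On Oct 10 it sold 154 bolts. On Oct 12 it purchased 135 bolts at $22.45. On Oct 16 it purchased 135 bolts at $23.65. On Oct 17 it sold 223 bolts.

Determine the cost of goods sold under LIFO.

Oct 8, 221 sold [LIFO — newest first]: 93 @ $19.20 + 128 @ $16.95 = $3,955.20
Oct 10, 154 sold [LIFO — newest first]: 154 @ $18.60 = $2,864.40
Oct 17, 223 sold [LIFO — newest first]: 135 @ $23.65 + 88 @ $22.45 = $5,168.35
Total COGS = $3,955.20 + $2,864.40 + $5,168.35 = $11,987.95
Ending inventory: 70 @ $16.95 + 146 @ $18.60 + 47 @ $22.45 = $4,957.25

COGS = $11,987.95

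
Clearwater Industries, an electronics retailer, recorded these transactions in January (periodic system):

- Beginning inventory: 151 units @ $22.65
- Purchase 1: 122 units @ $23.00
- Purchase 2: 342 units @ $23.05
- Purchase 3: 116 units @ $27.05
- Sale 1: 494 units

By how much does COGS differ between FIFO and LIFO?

$528.70

FIFO COGS: 151 @ $22.65 + 122 @ $23.00 + 221 @ $23.05 = $11,320.20
LIFO COGS: 116 @ $27.05 + 342 @ $23.05 + 36 @ $23.00 = $11,848.90
Difference = |$11,320.20 − $11,848.90| = $528.70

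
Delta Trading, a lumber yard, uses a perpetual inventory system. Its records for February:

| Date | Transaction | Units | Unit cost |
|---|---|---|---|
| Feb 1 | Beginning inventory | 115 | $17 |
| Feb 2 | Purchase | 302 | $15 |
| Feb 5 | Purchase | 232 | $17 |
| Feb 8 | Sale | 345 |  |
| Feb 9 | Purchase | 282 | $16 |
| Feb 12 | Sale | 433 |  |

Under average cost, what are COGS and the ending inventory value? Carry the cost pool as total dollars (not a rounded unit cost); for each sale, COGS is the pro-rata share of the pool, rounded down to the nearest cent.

After Feb 1: 115 on hand, pool $1,955.00 (≈ $17.0000 each)
After Feb 2: 417 on hand, pool $6,485.00 (≈ $15.5516 each)
After Feb 5: 649 on hand, pool $10,429.00 (≈ $16.0693 each)
Feb 8, sell 345: 345/649 × $10,429.00 → $5,543.92
After Feb 9: 586 on hand, pool $9,397.08 (≈ $16.0360 each)
Feb 12, sell 433: 433/586 × $9,397.08 → $6,943.57
Total COGS = $5,543.92 + $6,943.57 = $12,487.49
Ending inventory (cost pool remaining) = $2,453.51
Check: goods available $14,941.00 = COGS $12,487.49 + ending $2,453.51

COGS = $12,487.49; ending inventory = $2,453.51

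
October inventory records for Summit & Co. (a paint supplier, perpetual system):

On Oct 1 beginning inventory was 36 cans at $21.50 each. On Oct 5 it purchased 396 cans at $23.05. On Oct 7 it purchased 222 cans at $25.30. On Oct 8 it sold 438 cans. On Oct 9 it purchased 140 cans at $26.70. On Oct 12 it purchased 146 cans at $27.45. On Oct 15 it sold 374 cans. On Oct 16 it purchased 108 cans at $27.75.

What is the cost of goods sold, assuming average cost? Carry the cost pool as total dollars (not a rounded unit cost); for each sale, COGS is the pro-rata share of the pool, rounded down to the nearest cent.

After Oct 1: 36 on hand, pool $774.00 (≈ $21.5000 each)
After Oct 5: 432 on hand, pool $9,901.80 (≈ $22.9208 each)
After Oct 7: 654 on hand, pool $15,518.40 (≈ $23.7284 each)
Oct 8, sell 438: 438/654 × $15,518.40 → $10,393.05
After Oct 9: 356 on hand, pool $8,863.35 (≈ $24.8971 each)
After Oct 12: 502 on hand, pool $12,871.05 (≈ $25.6395 each)
Oct 15, sell 374: 374/502 × $12,871.05 → $9,589.18
After Oct 16: 236 on hand, pool $6,278.87 (≈ $26.6054 each)
Total COGS = $10,393.05 + $9,589.18 = $19,982.23
Ending inventory (cost pool remaining) = $6,278.87
Check: goods available $26,261.10 = COGS $19,982.23 + ending $6,278.87

COGS = $19,982.23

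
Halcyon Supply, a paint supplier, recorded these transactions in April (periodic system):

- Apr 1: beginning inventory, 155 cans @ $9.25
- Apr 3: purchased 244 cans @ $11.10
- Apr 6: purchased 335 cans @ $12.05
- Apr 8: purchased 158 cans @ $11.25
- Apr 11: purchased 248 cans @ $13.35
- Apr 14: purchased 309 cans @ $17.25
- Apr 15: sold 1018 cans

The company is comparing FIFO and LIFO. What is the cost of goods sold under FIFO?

FIFO COGS: 155 @ $9.25 + 244 @ $11.10 + 335 @ $12.05 + 158 @ $11.25 + 126 @ $13.35 = $11,638.50
LIFO COGS: 309 @ $17.25 + 248 @ $13.35 + 158 @ $11.25 + 303 @ $12.05 = $14,069.70

COGS = $11,638.50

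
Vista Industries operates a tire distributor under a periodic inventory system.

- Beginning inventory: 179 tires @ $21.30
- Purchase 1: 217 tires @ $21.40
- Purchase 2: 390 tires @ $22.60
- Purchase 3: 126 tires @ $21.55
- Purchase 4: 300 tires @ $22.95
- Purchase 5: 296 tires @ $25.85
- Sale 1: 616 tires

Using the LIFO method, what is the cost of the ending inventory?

Sale 1 (616) [LIFO — newest first]: 296 @ $25.85 + 300 @ $22.95 + 20 @ $21.55 = $14,967.60
Ending inventory: 179 @ $21.30 + 217 @ $21.40 + 390 @ $22.60 + 106 @ $21.55 = $19,554.80

Ending inventory = $19,554.80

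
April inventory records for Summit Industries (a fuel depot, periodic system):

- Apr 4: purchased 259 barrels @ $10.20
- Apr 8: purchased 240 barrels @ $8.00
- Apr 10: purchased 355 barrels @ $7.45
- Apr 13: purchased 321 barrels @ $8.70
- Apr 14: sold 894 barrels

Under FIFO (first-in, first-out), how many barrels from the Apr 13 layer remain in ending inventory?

Apr 14, 894 sold [FIFO — oldest first]: 259 @ $10.20 + 240 @ $8.00 + 355 @ $7.45 + 40 @ $8.70 = $7,554.55
Ending inventory: 281 @ $8.70 = $2,444.70
Check: goods available $9,999.25 = COGS $7,554.55 + ending $2,444.70

281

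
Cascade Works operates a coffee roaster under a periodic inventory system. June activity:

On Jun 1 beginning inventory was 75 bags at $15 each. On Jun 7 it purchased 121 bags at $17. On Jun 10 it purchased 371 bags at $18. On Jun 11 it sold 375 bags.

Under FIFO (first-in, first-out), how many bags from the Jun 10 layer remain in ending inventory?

Jun 11, 375 sold [FIFO — oldest first]: 75 @ $15 + 121 @ $17 + 179 @ $18 = $6,404
Ending inventory: 192 @ $18 = $3,456

192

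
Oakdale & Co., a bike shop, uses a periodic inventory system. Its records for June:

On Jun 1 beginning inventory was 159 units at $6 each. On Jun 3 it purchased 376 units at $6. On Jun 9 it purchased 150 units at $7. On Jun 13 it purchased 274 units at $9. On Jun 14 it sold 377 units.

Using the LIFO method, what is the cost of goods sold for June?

Jun 14, 377 sold [LIFO — newest first]: 274 @ $9 + 103 @ $7 = $3,187
Ending inventory: 159 @ $6 + 376 @ $6 + 47 @ $7 = $3,539

COGS = $3,187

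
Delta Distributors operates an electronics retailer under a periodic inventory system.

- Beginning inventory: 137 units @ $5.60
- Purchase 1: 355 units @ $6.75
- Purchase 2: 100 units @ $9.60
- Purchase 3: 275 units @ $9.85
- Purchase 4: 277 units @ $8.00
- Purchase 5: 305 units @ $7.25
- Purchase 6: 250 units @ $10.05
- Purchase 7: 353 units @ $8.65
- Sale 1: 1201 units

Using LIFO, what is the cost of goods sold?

COGS = $10,150.80

Sale 1 (1201) [LIFO — newest first]: 353 @ $8.65 + 250 @ $10.05 + 305 @ $7.25 + 277 @ $8.00 + 16 @ $9.85 = $10,150.80
Ending inventory: 137 @ $5.60 + 355 @ $6.75 + 100 @ $9.60 + 259 @ $9.85 = $6,674.60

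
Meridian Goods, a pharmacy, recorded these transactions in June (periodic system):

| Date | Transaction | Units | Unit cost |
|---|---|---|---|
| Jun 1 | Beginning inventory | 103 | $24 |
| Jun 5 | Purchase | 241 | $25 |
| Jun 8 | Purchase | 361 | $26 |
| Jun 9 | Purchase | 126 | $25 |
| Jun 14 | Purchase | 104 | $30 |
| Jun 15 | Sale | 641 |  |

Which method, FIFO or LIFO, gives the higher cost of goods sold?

FIFO COGS: 103 @ $24 + 241 @ $25 + 297 @ $26 = $16,219
LIFO COGS: 104 @ $30 + 126 @ $25 + 361 @ $26 + 50 @ $25 = $16,906

LIFO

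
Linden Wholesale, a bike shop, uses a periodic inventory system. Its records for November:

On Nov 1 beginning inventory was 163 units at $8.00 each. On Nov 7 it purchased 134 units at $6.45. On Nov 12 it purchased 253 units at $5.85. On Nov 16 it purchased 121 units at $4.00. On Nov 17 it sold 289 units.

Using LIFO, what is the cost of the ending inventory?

Ending inventory = $2,665.55

Nov 17, 289 sold [LIFO — newest first]: 121 @ $4.00 + 168 @ $5.85 = $1,466.80
Ending inventory: 163 @ $8.00 + 134 @ $6.45 + 85 @ $5.85 = $2,665.55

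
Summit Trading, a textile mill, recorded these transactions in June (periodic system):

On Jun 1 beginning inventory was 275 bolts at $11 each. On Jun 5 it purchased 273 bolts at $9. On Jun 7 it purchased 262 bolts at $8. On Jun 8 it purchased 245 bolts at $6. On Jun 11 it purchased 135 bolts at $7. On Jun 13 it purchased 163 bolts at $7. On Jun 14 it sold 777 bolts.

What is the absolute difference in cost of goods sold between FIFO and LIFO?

FIFO COGS: 275 @ $11 + 273 @ $9 + 229 @ $8 = $7,314
LIFO COGS: 163 @ $7 + 135 @ $7 + 245 @ $6 + 234 @ $8 = $5,428
Difference = |$7,314 − $5,428| = $1,886

$1,886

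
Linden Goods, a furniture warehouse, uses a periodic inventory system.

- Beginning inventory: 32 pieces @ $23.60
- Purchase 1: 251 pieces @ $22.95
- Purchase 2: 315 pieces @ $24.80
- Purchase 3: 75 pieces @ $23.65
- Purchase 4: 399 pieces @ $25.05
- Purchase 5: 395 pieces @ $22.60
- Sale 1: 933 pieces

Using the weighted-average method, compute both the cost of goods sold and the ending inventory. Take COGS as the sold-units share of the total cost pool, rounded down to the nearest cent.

COGS = $22,274.56; ending inventory = $12,748.79

Sale 1, sell 933: 933/1467 × $35,023.35 → $22,274.56
Ending inventory (cost pool remaining) = $12,748.79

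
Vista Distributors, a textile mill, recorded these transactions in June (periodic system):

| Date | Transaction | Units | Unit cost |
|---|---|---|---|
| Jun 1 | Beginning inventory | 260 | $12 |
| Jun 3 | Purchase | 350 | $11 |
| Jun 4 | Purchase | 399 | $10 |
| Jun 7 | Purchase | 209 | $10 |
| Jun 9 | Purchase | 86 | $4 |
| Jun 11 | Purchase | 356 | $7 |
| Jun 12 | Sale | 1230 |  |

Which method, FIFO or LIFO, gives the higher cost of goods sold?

FIFO COGS: 260 @ $12 + 350 @ $11 + 399 @ $10 + 209 @ $10 + 12 @ $4 = $13,098
LIFO COGS: 356 @ $7 + 86 @ $4 + 209 @ $10 + 399 @ $10 + 180 @ $11 = $10,896

FIFO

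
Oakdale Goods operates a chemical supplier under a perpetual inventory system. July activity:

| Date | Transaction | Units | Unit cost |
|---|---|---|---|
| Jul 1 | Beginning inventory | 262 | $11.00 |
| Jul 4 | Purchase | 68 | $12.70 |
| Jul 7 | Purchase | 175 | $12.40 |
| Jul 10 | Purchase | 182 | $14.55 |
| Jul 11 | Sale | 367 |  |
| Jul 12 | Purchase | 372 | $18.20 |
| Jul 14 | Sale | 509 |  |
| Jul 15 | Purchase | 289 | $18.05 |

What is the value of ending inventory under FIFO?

Jul 11, 367 sold [FIFO — oldest first]: 262 @ $11.00 + 68 @ $12.70 + 37 @ $12.40 = $4,204.40
Jul 14, 509 sold [FIFO — oldest first]: 138 @ $12.40 + 182 @ $14.55 + 189 @ $18.20 = $7,799.10
Total COGS = $4,204.40 + $7,799.10 = $12,003.50
Ending inventory: 183 @ $18.20 + 289 @ $18.05 = $8,547.05

Ending inventory = $8,547.05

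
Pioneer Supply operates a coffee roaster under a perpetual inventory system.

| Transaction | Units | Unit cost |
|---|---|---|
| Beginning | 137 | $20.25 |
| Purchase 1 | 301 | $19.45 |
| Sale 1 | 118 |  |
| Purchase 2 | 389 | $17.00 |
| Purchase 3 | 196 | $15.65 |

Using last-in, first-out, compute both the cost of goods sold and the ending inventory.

COGS = $2,295.10; ending inventory = $16,014.00

Sale 1 (118) [LIFO — newest first]: 118 @ $19.45 = $2,295.10
Ending inventory: 137 @ $20.25 + 183 @ $19.45 + 389 @ $17.00 + 196 @ $15.65 = $16,014.00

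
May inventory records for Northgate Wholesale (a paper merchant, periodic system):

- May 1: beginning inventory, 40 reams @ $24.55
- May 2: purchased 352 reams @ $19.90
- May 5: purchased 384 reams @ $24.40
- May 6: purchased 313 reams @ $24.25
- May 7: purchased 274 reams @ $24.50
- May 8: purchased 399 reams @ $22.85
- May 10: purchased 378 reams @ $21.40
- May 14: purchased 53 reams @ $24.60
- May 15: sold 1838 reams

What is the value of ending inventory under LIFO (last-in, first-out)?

May 15, 1838 sold [LIFO — newest first]: 53 @ $24.60 + 378 @ $21.40 + 399 @ $22.85 + 274 @ $24.50 + 313 @ $24.25 + 384 @ $24.40 + 37 @ $19.90 = $42,919.30
Ending inventory: 40 @ $24.55 + 315 @ $19.90 = $7,250.50
Check: goods available $50,169.80 = COGS $42,919.30 + ending $7,250.50

Ending inventory = $7,250.50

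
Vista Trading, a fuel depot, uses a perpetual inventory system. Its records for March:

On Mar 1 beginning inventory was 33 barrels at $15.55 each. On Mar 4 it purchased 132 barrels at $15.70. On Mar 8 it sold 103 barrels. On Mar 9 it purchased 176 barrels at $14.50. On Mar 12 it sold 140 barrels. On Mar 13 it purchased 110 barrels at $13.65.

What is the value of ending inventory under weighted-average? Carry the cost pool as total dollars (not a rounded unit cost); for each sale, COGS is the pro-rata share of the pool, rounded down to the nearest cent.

Ending inventory = $2,952.37

After Mar 1: 33 on hand, pool $513.15 (≈ $15.5500 each)
After Mar 4: 165 on hand, pool $2,585.55 (≈ $15.6700 each)
Mar 8, sell 103: 103/165 × $2,585.55 → $1,614.01
After Mar 9: 238 on hand, pool $3,523.54 (≈ $14.8048 each)
Mar 12, sell 140: 140/238 × $3,523.54 → $2,072.67
After Mar 13: 208 on hand, pool $2,952.37 (≈ $14.1941 each)
Total COGS = $1,614.01 + $2,072.67 = $3,686.68
Ending inventory (cost pool remaining) = $2,952.37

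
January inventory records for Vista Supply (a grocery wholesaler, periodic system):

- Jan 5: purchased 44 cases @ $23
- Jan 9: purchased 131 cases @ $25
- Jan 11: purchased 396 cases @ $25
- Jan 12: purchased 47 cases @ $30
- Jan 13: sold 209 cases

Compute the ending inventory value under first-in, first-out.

Ending inventory = $10,460

Jan 13, 209 sold [FIFO — oldest first]: 44 @ $23 + 131 @ $25 + 34 @ $25 = $5,137
Ending inventory: 362 @ $25 + 47 @ $30 = $10,460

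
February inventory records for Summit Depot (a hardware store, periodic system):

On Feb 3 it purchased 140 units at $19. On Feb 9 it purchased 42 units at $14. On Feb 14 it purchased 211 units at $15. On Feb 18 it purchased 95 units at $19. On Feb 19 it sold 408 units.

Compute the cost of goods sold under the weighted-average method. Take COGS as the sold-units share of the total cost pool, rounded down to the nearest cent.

Feb 19, sell 408: 408/488 × $8,218.00 → $6,870.78
Ending inventory (cost pool remaining) = $1,347.22
Check: goods available $8,218.00 = COGS $6,870.78 + ending $1,347.22

COGS = $6,870.78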